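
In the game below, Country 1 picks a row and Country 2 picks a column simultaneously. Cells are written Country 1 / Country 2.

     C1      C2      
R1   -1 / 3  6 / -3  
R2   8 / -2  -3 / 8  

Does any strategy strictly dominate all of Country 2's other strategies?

None

Check whether one of Country 2's strategies beats all alternatives regardless of what the opponent does.
C1 is not dominant: against R2, C2 gives 8 > -2.
C2 is not dominant: against R1, C1 gives 3 > -3.
No single strategy is best against every opponent action.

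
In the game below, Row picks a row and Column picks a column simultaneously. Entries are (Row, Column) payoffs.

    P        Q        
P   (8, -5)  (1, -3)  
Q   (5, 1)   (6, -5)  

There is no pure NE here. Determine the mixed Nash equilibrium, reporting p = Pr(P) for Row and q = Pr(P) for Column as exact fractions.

In a mixed NE each player is indifferent between their pure strategies, so the opponent's mix sets the indifference.
Column indifferent between P and Q: p·(-5) + (1−p)·1 = p·(-3) + (1−p)·(-5) ⟹ 1 + (-6)p = (-5) + 2p ⟹ p = 3/4.
Row indifferent between P and Q: q·8 + (1−q)·1 = q·5 + (1−q)·6 ⟹ 1 + 7q = 6 + (-1)q ⟹ q = 5/8.

p = 3/4, q = 5/8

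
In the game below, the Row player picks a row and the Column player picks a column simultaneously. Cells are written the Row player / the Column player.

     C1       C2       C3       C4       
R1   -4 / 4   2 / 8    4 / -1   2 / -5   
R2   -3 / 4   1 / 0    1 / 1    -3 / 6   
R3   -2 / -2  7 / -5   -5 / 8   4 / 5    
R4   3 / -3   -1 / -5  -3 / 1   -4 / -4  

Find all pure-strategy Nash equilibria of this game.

No pure-strategy Nash equilibrium

Check mutual best responses: a cell is a NE iff neither player can gain by unilaterally deviating.
The Row player's best responses — vs C1: R4 (payoff 3); vs C2: R3 (payoff 7); vs C3: R1 (payoff 4); vs C4: R3 (payoff 4).
The Column player's best responses — vs R1: C2 (payoff 8); vs R2: C4 (payoff 6); vs R3: C3 (payoff 8); vs R4: C3 (payoff 1).
No cell has both players best-responding. For instance, the Row player's best reply to C3 is R1, but against R1 the Column player prefers C2 over C3.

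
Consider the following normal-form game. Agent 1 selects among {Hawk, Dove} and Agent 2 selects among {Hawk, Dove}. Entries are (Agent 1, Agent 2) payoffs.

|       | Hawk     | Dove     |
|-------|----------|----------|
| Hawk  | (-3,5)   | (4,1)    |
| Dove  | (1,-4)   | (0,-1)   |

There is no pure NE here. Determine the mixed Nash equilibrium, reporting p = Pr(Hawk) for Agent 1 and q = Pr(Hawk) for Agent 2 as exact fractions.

p = 3/7, q = 1/2

Each player's mixing probability is pinned down by making the *other* player indifferent.
Agent 2 indifferent between Hawk and Dove: p·5 + (1−p)·(-4) = p·1 + (1−p)·(-1) ⟹ (-4) + 9p = (-1) + 2p ⟹ p = 3/7.
Agent 1 indifferent between Hawk and Dove: q·(-3) + (1−q)·4 = q·1 + (1−q)·0 ⟹ 4 + (-7)q = 0 + 1q ⟹ q = 1/2.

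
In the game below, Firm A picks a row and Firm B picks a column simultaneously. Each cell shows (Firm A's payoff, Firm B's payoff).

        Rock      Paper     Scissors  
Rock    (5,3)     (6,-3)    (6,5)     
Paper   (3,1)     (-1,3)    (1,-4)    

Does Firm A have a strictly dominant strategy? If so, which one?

Rock

A strategy is strictly dominant if it gives Firm A a strictly higher payoff than every other strategy, against every choice by the opponent.
Rock strictly dominates: vs Rock: 5 > 3; vs Paper: 6 > -1; vs Scissors: 6 > 1.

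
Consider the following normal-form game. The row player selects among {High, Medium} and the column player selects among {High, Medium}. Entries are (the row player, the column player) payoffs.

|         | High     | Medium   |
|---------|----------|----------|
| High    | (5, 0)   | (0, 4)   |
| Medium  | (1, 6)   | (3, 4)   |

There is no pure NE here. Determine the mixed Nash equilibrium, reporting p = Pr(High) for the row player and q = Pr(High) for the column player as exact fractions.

p = 1/3, q = 3/7

In a mixed NE each player is indifferent between their pure strategies, so the opponent's mix sets the indifference.
The column player indifferent between High and Medium: p·0 + (1−p)·6 = p·4 + (1−p)·4 ⟹ 6 + (-6)p = 4 + 0p ⟹ p = 1/3.
The row player indifferent between High and Medium: q·5 + (1−q)·0 = q·1 + (1−q)·3 ⟹ 0 + 5q = 3 + (-2)q ⟹ q = 3/7.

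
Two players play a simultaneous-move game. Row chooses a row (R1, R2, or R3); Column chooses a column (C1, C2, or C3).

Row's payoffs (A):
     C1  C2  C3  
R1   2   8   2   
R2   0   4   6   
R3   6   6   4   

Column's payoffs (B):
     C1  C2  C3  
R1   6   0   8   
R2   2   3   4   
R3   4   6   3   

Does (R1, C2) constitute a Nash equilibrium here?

No

Holding Column at C2: Row gets 8 from R1, versus 4 from R2, 6 from R3. No profitable deviation for Row.
Holding Row at R1: Column gets 0 from C2 but could get 8 by switching to C3. Column has a profitable deviation.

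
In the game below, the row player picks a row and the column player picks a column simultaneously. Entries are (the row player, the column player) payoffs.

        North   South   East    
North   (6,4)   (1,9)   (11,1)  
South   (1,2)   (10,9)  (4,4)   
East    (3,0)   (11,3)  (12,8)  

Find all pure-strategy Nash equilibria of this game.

Check mutual best responses: a cell is a NE iff neither player can gain by unilaterally deviating.
The row player's best responses — vs North: North (payoff 6); vs South: East (payoff 11); vs East: East (payoff 12).
The column player's best responses — vs North: South (payoff 9); vs South: South (payoff 9); vs East: East (payoff 8).
The only mutual best response is (East, East); neither player gains by switching there.

(East, East)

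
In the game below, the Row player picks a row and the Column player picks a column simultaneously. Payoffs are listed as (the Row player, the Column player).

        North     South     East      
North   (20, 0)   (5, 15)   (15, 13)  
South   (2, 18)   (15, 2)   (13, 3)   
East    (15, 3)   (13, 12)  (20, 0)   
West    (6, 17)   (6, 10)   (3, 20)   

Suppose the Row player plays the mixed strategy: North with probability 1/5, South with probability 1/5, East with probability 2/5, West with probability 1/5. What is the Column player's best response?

South

The Column player's best reply maximizes expected payoff against the mix.
North: (1/5)·0 + (1/5)·18 + (2/5)·3 + (1/5)·17 = 41/5
South: (1/5)·15 + (1/5)·2 + (2/5)·12 + (1/5)·10 = 51/5
East: (1/5)·13 + (1/5)·3 + (2/5)·0 + (1/5)·20 = 36/5
Highest expected payoff is 51/5, from South.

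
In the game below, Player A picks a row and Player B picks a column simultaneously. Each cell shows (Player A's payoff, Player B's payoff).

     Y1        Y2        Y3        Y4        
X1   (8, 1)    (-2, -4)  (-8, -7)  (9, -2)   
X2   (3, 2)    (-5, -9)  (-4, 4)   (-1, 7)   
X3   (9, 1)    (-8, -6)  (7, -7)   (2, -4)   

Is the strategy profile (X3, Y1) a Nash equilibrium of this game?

Yes

Holding Player B at Y1: Player A gets 9 from X3, versus 8 from X1, 3 from X2. No profitable deviation for Player A.
Holding Player A at X3: Player B gets 1 from Y1, versus -6 from Y2, -7 from Y3, -4 from Y4. No profitable deviation for Player B either.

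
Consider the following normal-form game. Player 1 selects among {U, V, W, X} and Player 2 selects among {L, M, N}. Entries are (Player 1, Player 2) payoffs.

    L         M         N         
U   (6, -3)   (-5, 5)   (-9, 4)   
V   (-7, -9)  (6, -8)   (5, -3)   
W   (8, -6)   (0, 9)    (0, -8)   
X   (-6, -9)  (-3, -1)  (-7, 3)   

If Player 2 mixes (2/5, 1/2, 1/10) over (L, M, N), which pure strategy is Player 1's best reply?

Compute Player 1's expected payoff from each pure strategy against the given mix.
U: (2/5)·6 + (1/2)·(-5) + (1/10)·(-9) = -1
V: (2/5)·(-7) + (1/2)·6 + (1/10)·5 = 7/10
W: (2/5)·8 + (1/2)·0 + (1/10)·0 = 16/5
X: (2/5)·(-6) + (1/2)·(-3) + (1/10)·(-7) = -23/5
Highest expected payoff is 16/5, from W.

W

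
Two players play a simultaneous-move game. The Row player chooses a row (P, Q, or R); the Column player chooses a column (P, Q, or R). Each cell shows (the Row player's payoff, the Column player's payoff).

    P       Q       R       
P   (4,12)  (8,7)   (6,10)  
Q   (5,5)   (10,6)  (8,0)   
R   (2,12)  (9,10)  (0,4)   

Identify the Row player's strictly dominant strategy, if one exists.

Q

A strategy is strictly dominant if it gives the Row player a strictly higher payoff than every other strategy, against every choice by the opponent.
Q strictly dominates: vs P: 5 > each of {4, 2}; vs Q: 10 > each of {8, 9}; vs R: 8 > each of {6, 0}.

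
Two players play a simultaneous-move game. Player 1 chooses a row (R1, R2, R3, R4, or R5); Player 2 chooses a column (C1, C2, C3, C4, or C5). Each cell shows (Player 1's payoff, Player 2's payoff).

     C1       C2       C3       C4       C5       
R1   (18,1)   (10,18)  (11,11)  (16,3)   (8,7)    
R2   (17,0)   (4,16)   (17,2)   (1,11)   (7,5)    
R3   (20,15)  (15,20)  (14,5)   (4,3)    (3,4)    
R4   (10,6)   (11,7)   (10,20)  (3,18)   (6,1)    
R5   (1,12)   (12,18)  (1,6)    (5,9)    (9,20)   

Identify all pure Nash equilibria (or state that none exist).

(R3, C2) and (R5, C5)

Check mutual best responses: a cell is a NE iff neither player can gain by unilaterally deviating.
Player 1's best responses — vs C1: R3 (payoff 20); vs C2: R3 (payoff 15); vs C3: R2 (payoff 17); vs C4: R1 (payoff 16); vs C5: R5 (payoff 9).
Player 2's best responses — vs R1: C2 (payoff 18); vs R2: C2 (payoff 16); vs R3: C2 (payoff 20); vs R4: C3 (payoff 20); vs R5: C5 (payoff 20).
Mutual best responses occur at (R3, C2) and (R5, C5); at each, neither player gains by switching.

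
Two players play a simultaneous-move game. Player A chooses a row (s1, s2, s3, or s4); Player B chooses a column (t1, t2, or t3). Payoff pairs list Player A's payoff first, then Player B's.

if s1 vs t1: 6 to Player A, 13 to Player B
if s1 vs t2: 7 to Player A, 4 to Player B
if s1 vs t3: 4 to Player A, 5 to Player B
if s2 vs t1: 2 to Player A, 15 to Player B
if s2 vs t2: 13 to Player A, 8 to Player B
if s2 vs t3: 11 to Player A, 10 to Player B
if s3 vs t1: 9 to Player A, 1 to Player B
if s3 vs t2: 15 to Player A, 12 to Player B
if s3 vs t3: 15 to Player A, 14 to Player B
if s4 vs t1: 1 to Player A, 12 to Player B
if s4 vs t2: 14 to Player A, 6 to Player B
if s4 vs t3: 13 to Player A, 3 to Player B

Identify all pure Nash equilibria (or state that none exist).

A profile is a Nash equilibrium when each player is best-responding to the other.
Player A's best responses — vs t1: s3 (payoff 9); vs t2: s3 (payoff 15); vs t3: s3 (payoff 15).
Player B's best responses — vs s1: t1 (payoff 13); vs s2: t1 (payoff 15); vs s3: t3 (payoff 14); vs s4: t1 (payoff 12).
The only mutual best response is (s3, t3); neither player gains by switching there.

(s3, t3)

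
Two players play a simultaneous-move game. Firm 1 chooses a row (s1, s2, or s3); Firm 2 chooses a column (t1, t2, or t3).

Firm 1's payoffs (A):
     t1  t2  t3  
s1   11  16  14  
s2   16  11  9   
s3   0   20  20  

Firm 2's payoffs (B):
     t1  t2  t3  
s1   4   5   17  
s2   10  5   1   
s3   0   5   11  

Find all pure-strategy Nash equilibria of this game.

A profile is a Nash equilibrium when each player is best-responding to the other.
Firm 1's best responses — vs t1: s2 (payoff 16); vs t2: s3 (payoff 20); vs t3: s3 (payoff 20).
Firm 2's best responses — vs s1: t3 (payoff 17); vs s2: t1 (payoff 10); vs s3: t3 (payoff 11).
Mutual best responses occur at (s2, t1) and (s3, t3); at each, neither player gains by switching.

(s2, t1) and (s3, t3)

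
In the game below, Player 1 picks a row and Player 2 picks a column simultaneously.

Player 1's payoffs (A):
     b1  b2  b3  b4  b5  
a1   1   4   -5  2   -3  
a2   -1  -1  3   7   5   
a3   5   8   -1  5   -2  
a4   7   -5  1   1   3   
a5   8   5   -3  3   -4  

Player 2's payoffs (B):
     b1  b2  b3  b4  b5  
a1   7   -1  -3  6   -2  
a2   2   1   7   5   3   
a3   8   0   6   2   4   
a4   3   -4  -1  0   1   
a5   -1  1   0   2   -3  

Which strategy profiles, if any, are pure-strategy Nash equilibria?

(a2, b3)

Find each player's best response to every opponent strategy; NE are the intersections.
Player 1's best responses — vs b1: a5 (payoff 8); vs b2: a3 (payoff 8); vs b3: a2 (payoff 3); vs b4: a2 (payoff 7); vs b5: a2 (payoff 5).
Player 2's best responses — vs a1: b1 (payoff 7); vs a2: b3 (payoff 7); vs a3: b1 (payoff 8); vs a4: b1 (payoff 3); vs a5: b4 (payoff 2).
The only mutual best response is (a2, b3); neither player gains by switching there.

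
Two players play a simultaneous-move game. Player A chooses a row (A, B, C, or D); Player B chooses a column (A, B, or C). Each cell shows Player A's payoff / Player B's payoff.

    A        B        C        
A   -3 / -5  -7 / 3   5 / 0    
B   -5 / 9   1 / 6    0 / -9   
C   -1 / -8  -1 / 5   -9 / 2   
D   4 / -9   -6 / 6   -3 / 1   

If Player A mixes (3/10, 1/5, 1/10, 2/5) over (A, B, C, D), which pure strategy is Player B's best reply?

B

Player B's best reply maximizes expected payoff against the mix.
A: (3/10)·(-5) + (1/5)·9 + (1/10)·(-8) + (2/5)·(-9) = -41/10
B: (3/10)·3 + (1/5)·6 + (1/10)·5 + (2/5)·6 = 5
C: (3/10)·0 + (1/5)·(-9) + (1/10)·2 + (2/5)·1 = -6/5
Highest expected payoff is 5, from B.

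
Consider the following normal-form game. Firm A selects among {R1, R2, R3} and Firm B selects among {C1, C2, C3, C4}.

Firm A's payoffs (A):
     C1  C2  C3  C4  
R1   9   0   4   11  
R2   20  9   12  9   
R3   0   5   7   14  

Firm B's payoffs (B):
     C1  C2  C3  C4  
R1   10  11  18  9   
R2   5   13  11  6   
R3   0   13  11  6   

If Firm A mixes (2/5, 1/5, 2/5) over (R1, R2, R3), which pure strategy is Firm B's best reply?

Compute Firm B's expected payoff from each pure strategy against the given mix.
C1: (2/5)·10 + (1/5)·5 + (2/5)·0 = 5
C2: (2/5)·11 + (1/5)·13 + (2/5)·13 = 61/5
C3: (2/5)·18 + (1/5)·11 + (2/5)·11 = 69/5
C4: (2/5)·9 + (1/5)·6 + (2/5)·6 = 36/5
Highest expected payoff is 69/5, from C3.

C3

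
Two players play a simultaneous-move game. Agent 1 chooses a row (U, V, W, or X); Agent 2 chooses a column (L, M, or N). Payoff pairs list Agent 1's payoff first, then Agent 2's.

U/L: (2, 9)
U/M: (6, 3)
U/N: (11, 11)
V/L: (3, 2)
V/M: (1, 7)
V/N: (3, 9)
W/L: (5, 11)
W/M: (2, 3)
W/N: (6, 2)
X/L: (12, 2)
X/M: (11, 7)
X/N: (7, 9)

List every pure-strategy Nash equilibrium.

Find each player's best response to every opponent strategy; NE are the intersections.
Agent 1's best responses — vs L: X (payoff 12); vs M: X (payoff 11); vs N: U (payoff 11).
Agent 2's best responses — vs U: N (payoff 11); vs V: N (payoff 9); vs W: L (payoff 11); vs X: N (payoff 9).
The only mutual best response is (U, N); neither player gains by switching there.

(U, N)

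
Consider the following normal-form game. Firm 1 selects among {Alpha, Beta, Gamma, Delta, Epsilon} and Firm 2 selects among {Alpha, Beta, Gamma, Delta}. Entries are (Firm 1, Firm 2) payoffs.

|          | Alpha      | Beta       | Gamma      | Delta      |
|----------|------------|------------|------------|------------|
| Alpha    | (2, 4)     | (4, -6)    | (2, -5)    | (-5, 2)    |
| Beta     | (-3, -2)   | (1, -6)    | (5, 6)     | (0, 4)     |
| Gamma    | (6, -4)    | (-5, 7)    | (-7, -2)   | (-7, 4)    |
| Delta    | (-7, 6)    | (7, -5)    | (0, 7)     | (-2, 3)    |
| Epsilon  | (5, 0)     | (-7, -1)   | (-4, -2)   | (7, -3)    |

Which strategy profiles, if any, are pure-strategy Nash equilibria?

(Beta, Gamma)

A profile is a Nash equilibrium when each player is best-responding to the other.
Firm 1's best responses — vs Alpha: Gamma (payoff 6); vs Beta: Delta (payoff 7); vs Gamma: Beta (payoff 5); vs Delta: Epsilon (payoff 7).
Firm 2's best responses — vs Alpha: Alpha (payoff 4); vs Beta: Gamma (payoff 6); vs Gamma: Beta (payoff 7); vs Delta: Gamma (payoff 7); vs Epsilon: Alpha (payoff 0).
The only mutual best response is (Beta, Gamma); neither player gains by switching there.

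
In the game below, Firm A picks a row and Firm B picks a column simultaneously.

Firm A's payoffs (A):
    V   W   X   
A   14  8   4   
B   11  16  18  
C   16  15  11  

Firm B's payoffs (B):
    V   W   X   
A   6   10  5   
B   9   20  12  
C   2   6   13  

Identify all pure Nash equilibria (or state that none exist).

Find each player's best response to every opponent strategy; NE are the intersections.
Firm A's best responses — vs V: C (payoff 16); vs W: B (payoff 16); vs X: B (payoff 18).
Firm B's best responses — vs A: W (payoff 10); vs B: W (payoff 20); vs C: X (payoff 13).
The only mutual best response is (B, W); neither player gains by switching there.

(B, W)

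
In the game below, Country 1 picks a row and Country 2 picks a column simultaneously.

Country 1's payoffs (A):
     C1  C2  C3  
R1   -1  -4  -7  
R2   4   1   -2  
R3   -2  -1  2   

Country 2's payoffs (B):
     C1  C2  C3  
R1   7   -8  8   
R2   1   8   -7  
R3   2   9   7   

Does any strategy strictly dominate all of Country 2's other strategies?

None

A strategy is strictly dominant if it gives Country 2 a strictly higher payoff than every other strategy, against every choice by the opponent.
C1 is not dominant: against R1, C3 gives 8 > 7.
C2 is not dominant: against R1, C1 gives 7 > -8.
C3 is not dominant: against R2, C1 gives 1 > -7.
No single strategy is best against every opponent action.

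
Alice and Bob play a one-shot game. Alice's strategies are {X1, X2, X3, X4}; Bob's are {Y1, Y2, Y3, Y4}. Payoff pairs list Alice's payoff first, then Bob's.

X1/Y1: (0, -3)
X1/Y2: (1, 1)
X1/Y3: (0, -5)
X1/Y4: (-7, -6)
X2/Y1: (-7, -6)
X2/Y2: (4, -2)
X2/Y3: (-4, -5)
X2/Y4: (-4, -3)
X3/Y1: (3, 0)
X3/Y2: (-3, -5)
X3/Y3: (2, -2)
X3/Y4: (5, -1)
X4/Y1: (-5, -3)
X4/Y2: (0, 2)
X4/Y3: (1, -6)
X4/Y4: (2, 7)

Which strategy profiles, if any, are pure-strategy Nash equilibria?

(X2, Y2) and (X3, Y1)

Check mutual best responses: a cell is a NE iff neither player can gain by unilaterally deviating.
Alice's best responses — vs Y1: X3 (payoff 3); vs Y2: X2 (payoff 4); vs Y3: X3 (payoff 2); vs Y4: X3 (payoff 5).
Bob's best responses — vs X1: Y2 (payoff 1); vs X2: Y2 (payoff -2); vs X3: Y1 (payoff 0); vs X4: Y4 (payoff 7).
Mutual best responses occur at (X2, Y2) and (X3, Y1); at each, neither player gains by switching.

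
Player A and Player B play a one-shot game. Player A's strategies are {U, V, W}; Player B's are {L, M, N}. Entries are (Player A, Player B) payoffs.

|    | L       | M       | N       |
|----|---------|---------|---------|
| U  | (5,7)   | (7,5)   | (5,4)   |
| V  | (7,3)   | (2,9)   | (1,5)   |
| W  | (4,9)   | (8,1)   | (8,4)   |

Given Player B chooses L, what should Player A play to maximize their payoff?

With Player B fixed at L, Player A's payoffs are: U → 5, V → 7, W → 4.
The maximum is 7, achieved by V.

V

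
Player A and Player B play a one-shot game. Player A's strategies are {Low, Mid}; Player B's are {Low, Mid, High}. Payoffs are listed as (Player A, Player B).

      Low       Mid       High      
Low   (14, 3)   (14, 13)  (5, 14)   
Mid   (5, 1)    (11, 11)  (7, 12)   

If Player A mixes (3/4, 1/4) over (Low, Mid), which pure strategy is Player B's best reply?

Compute Player B's expected payoff from each pure strategy against the given mix.
Low: (3/4)·3 + (1/4)·1 = 5/2
Mid: (3/4)·13 + (1/4)·11 = 25/2
High: (3/4)·14 + (1/4)·12 = 27/2
Highest expected payoff is 27/2, from High.

High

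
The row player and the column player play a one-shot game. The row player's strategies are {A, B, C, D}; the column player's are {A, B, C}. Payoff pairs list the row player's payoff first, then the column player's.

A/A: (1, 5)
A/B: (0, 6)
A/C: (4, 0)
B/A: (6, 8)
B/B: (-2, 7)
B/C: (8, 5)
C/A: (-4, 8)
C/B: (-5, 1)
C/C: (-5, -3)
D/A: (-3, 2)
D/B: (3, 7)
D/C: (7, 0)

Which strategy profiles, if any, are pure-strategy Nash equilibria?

(B, A) and (D, B)

Check mutual best responses: a cell is a NE iff neither player can gain by unilaterally deviating.
The row player's best responses — vs A: B (payoff 6); vs B: D (payoff 3); vs C: B (payoff 8).
The column player's best responses — vs A: B (payoff 6); vs B: A (payoff 8); vs C: A (payoff 8); vs D: B (payoff 7).
Mutual best responses occur at (B, A) and (D, B); at each, neither player gains by switching.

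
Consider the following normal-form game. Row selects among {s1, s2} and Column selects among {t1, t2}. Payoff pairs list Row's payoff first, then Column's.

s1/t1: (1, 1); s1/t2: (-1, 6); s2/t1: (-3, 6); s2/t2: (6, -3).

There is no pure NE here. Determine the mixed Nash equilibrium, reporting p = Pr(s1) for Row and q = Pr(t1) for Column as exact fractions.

In a mixed NE each player is indifferent between their pure strategies, so the opponent's mix sets the indifference.
Column indifferent between t1 and t2: p·1 + (1−p)·6 = p·6 + (1−p)·(-3) ⟹ 6 + (-5)p = (-3) + 9p ⟹ p = 9/14.
Row indifferent between s1 and s2: q·1 + (1−q)·(-1) = q·(-3) + (1−q)·6 ⟹ (-1) + 2q = 6 + (-9)q ⟹ q = 7/11.

p = 9/14, q = 7/11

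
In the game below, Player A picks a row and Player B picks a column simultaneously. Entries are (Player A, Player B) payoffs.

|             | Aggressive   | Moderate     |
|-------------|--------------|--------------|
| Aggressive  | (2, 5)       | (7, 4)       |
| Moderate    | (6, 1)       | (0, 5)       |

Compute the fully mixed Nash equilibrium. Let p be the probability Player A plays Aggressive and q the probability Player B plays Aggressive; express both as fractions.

p = 4/5, q = 7/11

Each player's mixing probability is pinned down by making the *other* player indifferent.
Player B indifferent between Aggressive and Moderate: p·5 + (1−p)·1 = p·4 + (1−p)·5 ⟹ 1 + 4p = 5 + (-1)p ⟹ p = 4/5.
Player A indifferent between Aggressive and Moderate: q·2 + (1−q)·7 = q·6 + (1−q)·0 ⟹ 7 + (-5)q = 0 + 6q ⟹ q = 7/11.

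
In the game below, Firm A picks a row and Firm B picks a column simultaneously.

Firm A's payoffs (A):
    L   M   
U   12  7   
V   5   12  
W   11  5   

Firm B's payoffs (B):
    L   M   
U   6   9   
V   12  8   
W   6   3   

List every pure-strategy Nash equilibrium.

No pure-strategy Nash equilibrium

Check mutual best responses: a cell is a NE iff neither player can gain by unilaterally deviating.
Firm A's best responses — vs L: U (payoff 12); vs M: V (payoff 12).
Firm B's best responses — vs U: M (payoff 9); vs V: L (payoff 12); vs W: L (payoff 6).
No cell has both players best-responding. For instance, Firm A's best reply to M is V, but against V Firm B prefers L over M.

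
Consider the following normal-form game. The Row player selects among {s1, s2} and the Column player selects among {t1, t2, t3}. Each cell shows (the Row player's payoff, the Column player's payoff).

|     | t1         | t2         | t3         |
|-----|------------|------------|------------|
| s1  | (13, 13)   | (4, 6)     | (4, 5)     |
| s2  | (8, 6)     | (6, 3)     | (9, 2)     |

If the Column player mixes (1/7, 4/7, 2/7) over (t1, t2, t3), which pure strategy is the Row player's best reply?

Compute the Row player's expected payoff from each pure strategy against the given mix.
s1: (1/7)·13 + (4/7)·4 + (2/7)·4 = 37/7
s2: (1/7)·8 + (4/7)·6 + (2/7)·9 = 50/7
Highest expected payoff is 50/7, from s2.

s2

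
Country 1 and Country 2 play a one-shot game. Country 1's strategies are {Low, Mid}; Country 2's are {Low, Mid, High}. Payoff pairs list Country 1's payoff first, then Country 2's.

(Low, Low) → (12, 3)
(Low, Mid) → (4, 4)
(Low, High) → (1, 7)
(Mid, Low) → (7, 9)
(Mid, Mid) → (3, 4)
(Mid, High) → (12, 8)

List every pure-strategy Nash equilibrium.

None

A profile is a Nash equilibrium when each player is best-responding to the other.
Country 1's best responses — vs Low: Low (payoff 12); vs Mid: Low (payoff 4); vs High: Mid (payoff 12).
Country 2's best responses — vs Low: High (payoff 7); vs Mid: Low (payoff 9).
No cell has both players best-responding. For instance, Country 1's best reply to Low is Low, but against Low Country 2 prefers High over Low.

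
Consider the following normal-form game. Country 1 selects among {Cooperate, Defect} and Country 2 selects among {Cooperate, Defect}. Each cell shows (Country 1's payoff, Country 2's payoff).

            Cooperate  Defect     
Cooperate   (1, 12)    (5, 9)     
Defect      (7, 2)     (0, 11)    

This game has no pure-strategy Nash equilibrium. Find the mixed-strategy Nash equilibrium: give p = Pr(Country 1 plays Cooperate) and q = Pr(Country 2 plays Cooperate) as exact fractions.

p = 3/4, q = 5/11

In a mixed NE each player is indifferent between their pure strategies, so the opponent's mix sets the indifference.
Country 2 indifferent between Cooperate and Defect: p·12 + (1−p)·2 = p·9 + (1−p)·11 ⟹ 2 + 10p = 11 + (-2)p ⟹ p = 3/4.
Country 1 indifferent between Cooperate and Defect: q·1 + (1−q)·5 = q·7 + (1−q)·0 ⟹ 5 + (-4)q = 0 + 7q ⟹ q = 5/11.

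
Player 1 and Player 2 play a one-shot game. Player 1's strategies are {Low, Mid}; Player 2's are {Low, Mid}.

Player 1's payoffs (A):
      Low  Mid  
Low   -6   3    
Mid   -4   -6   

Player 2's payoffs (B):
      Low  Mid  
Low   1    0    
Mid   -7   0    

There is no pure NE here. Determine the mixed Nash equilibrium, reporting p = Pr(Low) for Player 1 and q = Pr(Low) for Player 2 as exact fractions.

p = 7/8, q = 9/11

In a mixed NE each player is indifferent between their pure strategies, so the opponent's mix sets the indifference.
Player 2 indifferent between Low and Mid: p·1 + (1−p)·(-7) = p·0 + (1−p)·0 ⟹ (-7) + 8p = 0 + 0p ⟹ p = 7/8.
Player 1 indifferent between Low and Mid: q·(-6) + (1−q)·3 = q·(-4) + (1−q)·(-6) ⟹ 3 + (-9)q = (-6) + 2q ⟹ q = 9/11.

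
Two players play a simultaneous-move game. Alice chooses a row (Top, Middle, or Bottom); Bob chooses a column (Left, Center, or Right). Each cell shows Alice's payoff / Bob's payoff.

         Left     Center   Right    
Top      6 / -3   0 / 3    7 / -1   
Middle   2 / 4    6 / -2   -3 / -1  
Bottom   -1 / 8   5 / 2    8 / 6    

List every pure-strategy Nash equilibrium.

None

Check mutual best responses: a cell is a NE iff neither player can gain by unilaterally deviating.
Alice's best responses — vs Left: Top (payoff 6); vs Center: Middle (payoff 6); vs Right: Bottom (payoff 8).
Bob's best responses — vs Top: Center (payoff 3); vs Middle: Left (payoff 4); vs Bottom: Left (payoff 8).
No cell has both players best-responding. For instance, Alice's best reply to Center is Middle, but against Middle Bob prefers Left over Center.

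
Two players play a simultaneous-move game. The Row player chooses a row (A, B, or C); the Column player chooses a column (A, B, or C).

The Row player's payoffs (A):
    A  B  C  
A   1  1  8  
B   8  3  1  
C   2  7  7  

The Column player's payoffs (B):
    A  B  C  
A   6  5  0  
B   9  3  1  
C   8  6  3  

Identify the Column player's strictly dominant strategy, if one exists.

A

Check whether one of the Column player's strategies beats all alternatives regardless of what the opponent does.
A strictly dominates: vs A: 6 > each of {5, 0}; vs B: 9 > each of {3, 1}; vs C: 8 > each of {6, 3}.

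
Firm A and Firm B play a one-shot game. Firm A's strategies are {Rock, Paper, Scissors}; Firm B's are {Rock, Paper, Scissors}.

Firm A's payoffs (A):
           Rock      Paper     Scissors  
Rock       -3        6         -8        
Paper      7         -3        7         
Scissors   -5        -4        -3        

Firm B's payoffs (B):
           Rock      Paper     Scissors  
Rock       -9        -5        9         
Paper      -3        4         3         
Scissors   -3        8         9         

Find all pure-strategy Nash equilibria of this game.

There is no pure-strategy Nash equilibrium

Check mutual best responses: a cell is a NE iff neither player can gain by unilaterally deviating.
Firm A's best responses — vs Rock: Paper (payoff 7); vs Paper: Rock (payoff 6); vs Scissors: Paper (payoff 7).
Firm B's best responses — vs Rock: Scissors (payoff 9); vs Paper: Paper (payoff 4); vs Scissors: Scissors (payoff 9).
No cell has both players best-responding. For instance, Firm A's best reply to Scissors is Paper, but against Paper Firm B prefers Paper over Scissors.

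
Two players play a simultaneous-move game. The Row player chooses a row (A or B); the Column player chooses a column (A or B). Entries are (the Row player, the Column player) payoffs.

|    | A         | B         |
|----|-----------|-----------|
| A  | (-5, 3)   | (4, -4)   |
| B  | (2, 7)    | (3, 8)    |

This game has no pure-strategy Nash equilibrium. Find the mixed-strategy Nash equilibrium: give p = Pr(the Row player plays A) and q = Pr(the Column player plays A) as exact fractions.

p = 1/8, q = 1/8

In a mixed NE each player is indifferent between their pure strategies, so the opponent's mix sets the indifference.
The Column player indifferent between A and B: p·3 + (1−p)·7 = p·(-4) + (1−p)·8 ⟹ 7 + (-4)p = 8 + (-12)p ⟹ p = 1/8.
The Row player indifferent between A and B: q·(-5) + (1−q)·4 = q·2 + (1−q)·3 ⟹ 4 + (-9)q = 3 + (-1)q ⟹ q = 1/8.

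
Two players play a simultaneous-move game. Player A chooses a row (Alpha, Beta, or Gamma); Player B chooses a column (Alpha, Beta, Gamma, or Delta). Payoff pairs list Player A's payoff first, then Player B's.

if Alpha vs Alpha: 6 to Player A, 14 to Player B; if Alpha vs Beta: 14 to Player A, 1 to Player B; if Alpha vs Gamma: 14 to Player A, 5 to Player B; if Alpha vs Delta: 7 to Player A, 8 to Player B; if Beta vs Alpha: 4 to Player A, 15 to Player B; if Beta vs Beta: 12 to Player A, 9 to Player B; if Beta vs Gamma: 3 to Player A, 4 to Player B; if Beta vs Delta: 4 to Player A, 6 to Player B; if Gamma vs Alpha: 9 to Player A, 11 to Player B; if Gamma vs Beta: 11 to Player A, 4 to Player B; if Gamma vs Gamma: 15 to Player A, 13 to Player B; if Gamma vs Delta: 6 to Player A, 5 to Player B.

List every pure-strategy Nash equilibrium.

(Gamma, Gamma)

A profile is a Nash equilibrium when each player is best-responding to the other.
Player A's best responses — vs Alpha: Gamma (payoff 9); vs Beta: Alpha (payoff 14); vs Gamma: Gamma (payoff 15); vs Delta: Alpha (payoff 7).
Player B's best responses — vs Alpha: Alpha (payoff 14); vs Beta: Alpha (payoff 15); vs Gamma: Gamma (payoff 13).
The only mutual best response is (Gamma, Gamma); neither player gains by switching there.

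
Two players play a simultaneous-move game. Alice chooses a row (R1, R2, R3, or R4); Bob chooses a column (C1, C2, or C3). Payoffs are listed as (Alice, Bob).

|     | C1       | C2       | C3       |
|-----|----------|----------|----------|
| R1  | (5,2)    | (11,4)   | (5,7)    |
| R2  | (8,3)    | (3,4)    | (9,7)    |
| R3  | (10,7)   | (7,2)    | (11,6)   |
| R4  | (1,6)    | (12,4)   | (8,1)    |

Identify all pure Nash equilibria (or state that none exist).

(R3, C1)

Find each player's best response to every opponent strategy; NE are the intersections.
Alice's best responses — vs C1: R3 (payoff 10); vs C2: R4 (payoff 12); vs C3: R3 (payoff 11).
Bob's best responses — vs R1: C3 (payoff 7); vs R2: C3 (payoff 7); vs R3: C1 (payoff 7); vs R4: C1 (payoff 6).
The only mutual best response is (R3, C1); neither player gains by switching there.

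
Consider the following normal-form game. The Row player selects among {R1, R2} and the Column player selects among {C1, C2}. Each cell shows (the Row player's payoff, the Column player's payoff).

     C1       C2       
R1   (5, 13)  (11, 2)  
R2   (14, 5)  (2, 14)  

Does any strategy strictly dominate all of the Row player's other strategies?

Check whether one of the Row player's strategies beats all alternatives regardless of what the opponent does.
R1 is not dominant: against C1, R2 gives 14 > 5.
R2 is not dominant: against C2, R1 gives 11 > 2.
No single strategy is best against every opponent action.

No strictly dominant strategy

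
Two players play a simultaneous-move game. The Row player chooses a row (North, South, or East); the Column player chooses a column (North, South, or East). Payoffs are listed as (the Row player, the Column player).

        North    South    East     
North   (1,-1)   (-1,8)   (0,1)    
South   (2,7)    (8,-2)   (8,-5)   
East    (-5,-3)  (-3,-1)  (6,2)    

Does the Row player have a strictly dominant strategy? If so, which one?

A strategy is strictly dominant if it gives the Row player a strictly higher payoff than every other strategy, against every choice by the opponent.
South strictly dominates: vs North: 2 > each of {1, -5}; vs South: 8 > each of {-1, -3}; vs East: 8 > each of {0, 6}.

South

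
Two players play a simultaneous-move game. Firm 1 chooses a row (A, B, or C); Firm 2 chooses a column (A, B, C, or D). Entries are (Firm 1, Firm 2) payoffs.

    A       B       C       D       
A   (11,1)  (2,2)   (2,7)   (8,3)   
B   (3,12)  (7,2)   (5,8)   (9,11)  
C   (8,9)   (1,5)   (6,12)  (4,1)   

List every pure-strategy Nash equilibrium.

Check mutual best responses: a cell is a NE iff neither player can gain by unilaterally deviating.
Firm 1's best responses — vs A: A (payoff 11); vs B: B (payoff 7); vs C: C (payoff 6); vs D: B (payoff 9).
Firm 2's best responses — vs A: C (payoff 7); vs B: A (payoff 12); vs C: C (payoff 12).
The only mutual best response is (C, C); neither player gains by switching there.

(C, C)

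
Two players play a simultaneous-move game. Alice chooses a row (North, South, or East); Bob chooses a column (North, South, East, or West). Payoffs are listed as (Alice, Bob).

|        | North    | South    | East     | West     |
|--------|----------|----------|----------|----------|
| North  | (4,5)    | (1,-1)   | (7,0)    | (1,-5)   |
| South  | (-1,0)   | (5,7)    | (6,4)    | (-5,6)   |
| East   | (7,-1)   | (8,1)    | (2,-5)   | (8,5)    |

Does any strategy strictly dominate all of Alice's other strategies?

Check whether one of Alice's strategies beats all alternatives regardless of what the opponent does.
North is not dominant: against North, East gives 7 > 4.
South is not dominant: against North, North gives 4 > -1.
East is not dominant: against East, North gives 7 > 2.
No single strategy is best against every opponent action.

No strictly dominant strategy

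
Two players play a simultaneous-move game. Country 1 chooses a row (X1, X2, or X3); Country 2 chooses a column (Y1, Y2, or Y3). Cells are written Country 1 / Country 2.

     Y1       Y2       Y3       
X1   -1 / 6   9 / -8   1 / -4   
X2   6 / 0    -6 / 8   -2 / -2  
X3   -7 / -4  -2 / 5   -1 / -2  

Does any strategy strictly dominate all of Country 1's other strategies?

No strictly dominant strategy

A strategy is strictly dominant if it gives Country 1 a strictly higher payoff than every other strategy, against every choice by the opponent.
X1 is not dominant: against Y1, X2 gives 6 > -1.
X2 is not dominant: against Y2, X1 gives 9 > -6.
X3 is not dominant: against Y1, X1 gives -1 > -7.
No single strategy is best against every opponent action.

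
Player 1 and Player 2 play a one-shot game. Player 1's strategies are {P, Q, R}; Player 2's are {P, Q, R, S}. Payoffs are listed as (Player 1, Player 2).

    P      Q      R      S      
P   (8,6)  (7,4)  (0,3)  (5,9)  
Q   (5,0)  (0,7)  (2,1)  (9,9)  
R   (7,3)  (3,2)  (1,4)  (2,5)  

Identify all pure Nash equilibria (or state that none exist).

Find each player's best response to every opponent strategy; NE are the intersections.
Player 1's best responses — vs P: P (payoff 8); vs Q: P (payoff 7); vs R: Q (payoff 2); vs S: Q (payoff 9).
Player 2's best responses — vs P: S (payoff 9); vs Q: S (payoff 9); vs R: S (payoff 5).
The only mutual best response is (Q, S); neither player gains by switching there.

(Q, S)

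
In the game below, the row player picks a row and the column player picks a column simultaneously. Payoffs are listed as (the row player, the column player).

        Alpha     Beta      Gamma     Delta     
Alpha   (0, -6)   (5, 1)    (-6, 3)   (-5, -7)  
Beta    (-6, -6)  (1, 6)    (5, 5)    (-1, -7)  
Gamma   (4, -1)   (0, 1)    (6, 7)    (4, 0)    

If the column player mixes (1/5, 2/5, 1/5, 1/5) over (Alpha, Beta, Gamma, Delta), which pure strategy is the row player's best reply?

Gamma

Compute the row player's expected payoff from each pure strategy against the given mix.
Alpha: (1/5)·0 + (2/5)·5 + (1/5)·(-6) + (1/5)·(-5) = -1/5
Beta: (1/5)·(-6) + (2/5)·1 + (1/5)·5 + (1/5)·(-1) = 0
Gamma: (1/5)·4 + (2/5)·0 + (1/5)·6 + (1/5)·4 = 14/5
Highest expected payoff is 14/5, from Gamma.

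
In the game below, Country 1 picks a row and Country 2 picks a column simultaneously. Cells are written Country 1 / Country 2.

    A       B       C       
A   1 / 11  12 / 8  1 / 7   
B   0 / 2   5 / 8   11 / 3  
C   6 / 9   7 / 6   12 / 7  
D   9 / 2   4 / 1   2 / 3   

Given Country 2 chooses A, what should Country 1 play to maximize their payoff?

D

With Country 2 fixed at A, Country 1's payoffs are: A → 1, B → 0, C → 6, D → 9.
The maximum is 9, achieved by D.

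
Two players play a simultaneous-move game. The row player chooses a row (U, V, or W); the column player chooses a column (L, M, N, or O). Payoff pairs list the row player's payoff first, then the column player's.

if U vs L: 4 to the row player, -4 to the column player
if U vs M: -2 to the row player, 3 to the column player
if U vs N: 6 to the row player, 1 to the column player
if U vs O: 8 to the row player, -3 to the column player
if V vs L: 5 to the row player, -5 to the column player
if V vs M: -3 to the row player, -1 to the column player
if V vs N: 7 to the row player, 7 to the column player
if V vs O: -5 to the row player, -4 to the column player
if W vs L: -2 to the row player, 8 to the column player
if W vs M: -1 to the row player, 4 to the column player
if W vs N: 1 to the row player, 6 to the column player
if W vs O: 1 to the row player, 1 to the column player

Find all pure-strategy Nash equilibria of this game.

(V, N)

Check mutual best responses: a cell is a NE iff neither player can gain by unilaterally deviating.
The row player's best responses — vs L: V (payoff 5); vs M: W (payoff -1); vs N: V (payoff 7); vs O: U (payoff 8).
The column player's best responses — vs U: M (payoff 3); vs V: N (payoff 7); vs W: L (payoff 8).
The only mutual best response is (V, N); neither player gains by switching there.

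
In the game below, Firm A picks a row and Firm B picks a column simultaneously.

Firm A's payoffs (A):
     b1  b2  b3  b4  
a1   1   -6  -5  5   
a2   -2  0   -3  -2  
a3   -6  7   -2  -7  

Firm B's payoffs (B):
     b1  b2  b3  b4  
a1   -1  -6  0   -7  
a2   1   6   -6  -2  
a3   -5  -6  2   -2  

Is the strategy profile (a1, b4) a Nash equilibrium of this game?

Holding Firm B at b4: Firm A gets 5 from a1, versus -2 from a2, -7 from a3. No profitable deviation for Firm A.
Holding Firm A at a1: Firm B gets -7 from b4 but could get 0 by switching to b3. Firm B has a profitable deviation.

No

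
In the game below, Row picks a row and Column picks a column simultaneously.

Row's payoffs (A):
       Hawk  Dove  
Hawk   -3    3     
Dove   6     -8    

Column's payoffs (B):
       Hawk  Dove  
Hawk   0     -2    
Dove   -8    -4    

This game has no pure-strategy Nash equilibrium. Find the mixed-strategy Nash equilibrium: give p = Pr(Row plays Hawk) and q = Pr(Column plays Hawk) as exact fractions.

p = 2/3, q = 11/20

In a mixed NE each player is indifferent between their pure strategies, so the opponent's mix sets the indifference.
Column indifferent between Hawk and Dove: p·0 + (1−p)·(-8) = p·(-2) + (1−p)·(-4) ⟹ (-8) + 8p = (-4) + 2p ⟹ p = 2/3.
Row indifferent between Hawk and Dove: q·(-3) + (1−q)·3 = q·6 + (1−q)·(-8) ⟹ 3 + (-6)q = (-8) + 14q ⟹ q = 11/20.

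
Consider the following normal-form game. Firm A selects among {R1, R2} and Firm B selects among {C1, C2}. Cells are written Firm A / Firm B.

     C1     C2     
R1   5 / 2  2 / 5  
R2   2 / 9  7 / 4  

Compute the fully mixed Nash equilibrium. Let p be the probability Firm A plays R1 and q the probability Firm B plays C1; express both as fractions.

Each player's mixing probability is pinned down by making the *other* player indifferent.
Firm B indifferent between C1 and C2: p·2 + (1−p)·9 = p·5 + (1−p)·4 ⟹ 9 + (-7)p = 4 + 1p ⟹ p = 5/8.
Firm A indifferent between R1 and R2: q·5 + (1−q)·2 = q·2 + (1−q)·7 ⟹ 2 + 3q = 7 + (-5)q ⟹ q = 5/8.

p = 5/8, q = 5/8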